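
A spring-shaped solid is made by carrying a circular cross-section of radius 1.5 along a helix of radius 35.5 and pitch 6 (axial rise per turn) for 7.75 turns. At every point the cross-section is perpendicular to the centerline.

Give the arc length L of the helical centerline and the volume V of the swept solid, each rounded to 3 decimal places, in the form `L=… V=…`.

2πR = 2π·35.5 = 223.053078
per-turn = √(223.053078² + 6²) = √(49752.6758 + 36) = √49788.6758 = 223.133762
L = 7.75 × 223.133762 = 1729.286656
V = π·1.5² × L = 7.068583 × 1729.286656 = 12223.607074

L=1729.287 V=12223.607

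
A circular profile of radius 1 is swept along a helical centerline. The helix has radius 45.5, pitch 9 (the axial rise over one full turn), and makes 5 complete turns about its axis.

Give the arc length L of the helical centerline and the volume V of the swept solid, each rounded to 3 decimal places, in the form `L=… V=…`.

L=1430.133 V=4492.895

2πR = 2π·45.5 = 285.884931
per-turn = √(285.884931² + 9²) = √(81730.1940 + 81) = √81811.1940 = 286.026562
L = 5 × 286.026562 = 1430.132809
V = π·1² × L = 3.141593 × 1430.132809 = 4492.894726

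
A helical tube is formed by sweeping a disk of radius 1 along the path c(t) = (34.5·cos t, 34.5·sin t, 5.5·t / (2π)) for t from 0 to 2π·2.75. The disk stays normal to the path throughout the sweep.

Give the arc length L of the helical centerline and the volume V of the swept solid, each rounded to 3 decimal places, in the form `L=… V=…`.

L=596.309 V=1873.360

2πR = 2π·34.5 = 216.769893
per-turn = √(216.769893² + 5.5²) = √(46989.1866 + 30.25) = √47019.4366 = 216.839656
L = 2.75 × 216.839656 = 596.309055
V = π·1² × L = 3.141593 × 596.309055 = 1873.360146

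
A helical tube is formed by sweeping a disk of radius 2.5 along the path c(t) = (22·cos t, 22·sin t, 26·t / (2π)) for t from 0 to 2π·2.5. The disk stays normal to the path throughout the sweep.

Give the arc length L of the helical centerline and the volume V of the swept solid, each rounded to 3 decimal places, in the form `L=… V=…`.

L=351.635 V=6904.338

2πR = 2π·22 = 138.230077
per-turn = √(138.230077² + 26²) = √(19107.5541 + 676) = √19783.5541 = 140.654023
L = 2.5 × 140.654023 = 351.635057
V = π·2.5² × L = 19.634954 × 351.635057 = 6904.338197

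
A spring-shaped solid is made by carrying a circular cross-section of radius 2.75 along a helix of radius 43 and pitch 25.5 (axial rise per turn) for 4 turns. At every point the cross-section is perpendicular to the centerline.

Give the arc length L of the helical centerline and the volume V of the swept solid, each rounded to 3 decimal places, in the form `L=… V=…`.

L=1085.511 V=25789.883

2πR = 2π·43 = 270.176968
per-turn = √(270.176968² + 25.5²) = √(72995.5942 + 650.25) = √73645.8442 = 271.377678
L = 4 × 271.377678 = 1085.510712
V = π·2.75² × L = 23.758294 × 1085.510712 = 25789.883122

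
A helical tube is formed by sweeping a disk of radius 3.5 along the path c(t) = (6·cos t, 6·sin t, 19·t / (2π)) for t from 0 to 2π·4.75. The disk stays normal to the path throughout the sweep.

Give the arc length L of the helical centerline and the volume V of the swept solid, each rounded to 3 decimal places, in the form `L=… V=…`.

2πR = 2π·6 = 37.699112
per-turn = √(37.699112² + 19²) = √(1421.2230 + 361) = √1782.2230 = 42.216383
L = 4.75 × 42.216383 = 200.527822
V = π·3.5² × L = 38.484510 × 200.527822 = 7717.214953

L=200.528 V=7717.215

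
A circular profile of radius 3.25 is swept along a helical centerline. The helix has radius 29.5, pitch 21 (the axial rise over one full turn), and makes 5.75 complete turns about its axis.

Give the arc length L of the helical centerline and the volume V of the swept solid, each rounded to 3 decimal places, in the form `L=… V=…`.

L=1072.604 V=35592.289

2πR = 2π·29.5 = 185.353967
per-turn = √(185.353967² + 21²) = √(34356.0929 + 441) = √34797.0929 = 186.539789
L = 5.75 × 186.539789 = 1072.603787
V = π·3.25² × L = 33.183072 × 1072.603787 = 35592.289137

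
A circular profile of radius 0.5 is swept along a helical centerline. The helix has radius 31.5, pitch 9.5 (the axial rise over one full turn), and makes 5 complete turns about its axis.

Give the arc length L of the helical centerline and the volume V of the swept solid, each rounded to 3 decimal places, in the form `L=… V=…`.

2πR = 2π·31.5 = 197.920337
per-turn = √(197.920337² + 9.5²) = √(39172.4599 + 90.25) = √39262.7099 = 198.148202
L = 5 × 198.148202 = 990.741009
V = π·0.5² × L = 0.785398 × 990.741009 = 778.126169

L=990.741 V=778.126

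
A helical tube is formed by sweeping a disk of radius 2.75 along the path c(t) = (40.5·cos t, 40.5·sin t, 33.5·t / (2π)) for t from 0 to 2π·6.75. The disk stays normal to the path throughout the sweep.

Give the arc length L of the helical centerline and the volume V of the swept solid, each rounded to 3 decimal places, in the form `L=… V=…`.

L=1732.486 V=41160.916

2πR = 2π·40.5 = 254.469005
per-turn = √(254.469005² + 33.5²) = √(64754.4745 + 1122.25) = √65876.7245 = 256.664615
L = 6.75 × 256.664615 = 1732.486150
V = π·2.75² × L = 23.758294 × 1732.486150 = 41160.916063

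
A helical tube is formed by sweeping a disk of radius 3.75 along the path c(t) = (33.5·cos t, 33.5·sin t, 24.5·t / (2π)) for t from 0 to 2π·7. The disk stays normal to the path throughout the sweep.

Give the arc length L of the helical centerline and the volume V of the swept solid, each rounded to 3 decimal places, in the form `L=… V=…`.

L=1483.354 V=65532.590

2πR = 2π·33.5 = 210.486708
per-turn = √(210.486708² + 24.5²) = √(44304.6542 + 600.25) = √44904.9042 = 211.907773
L = 7 × 211.907773 = 1483.354409
V = π·3.75² × L = 44.178647 × 1483.354409 = 65532.590367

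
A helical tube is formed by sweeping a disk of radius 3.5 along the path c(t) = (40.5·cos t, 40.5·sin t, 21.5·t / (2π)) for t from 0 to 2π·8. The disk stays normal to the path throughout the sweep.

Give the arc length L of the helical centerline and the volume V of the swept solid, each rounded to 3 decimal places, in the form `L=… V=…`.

2πR = 2π·40.5 = 254.469005
per-turn = √(254.469005² + 21.5²) = √(64754.4745 + 462.25) = √65216.7245 = 255.375654
L = 8 × 255.375654 = 2043.005229
V = π·3.5² × L = 38.484510 × 2043.005229 = 78624.055185

L=2043.005 V=78624.055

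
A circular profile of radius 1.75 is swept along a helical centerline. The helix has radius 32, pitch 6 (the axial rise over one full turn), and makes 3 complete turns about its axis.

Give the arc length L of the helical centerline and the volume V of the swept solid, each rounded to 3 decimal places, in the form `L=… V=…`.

L=603.454 V=5805.911

2πR = 2π·32 = 201.061930
per-turn = √(201.061930² + 6²) = √(40425.8996 + 36) = √40461.8996 = 201.151435
L = 3 × 201.151435 = 603.454304
V = π·1.75² × L = 9.621128 × 603.454304 = 5805.910797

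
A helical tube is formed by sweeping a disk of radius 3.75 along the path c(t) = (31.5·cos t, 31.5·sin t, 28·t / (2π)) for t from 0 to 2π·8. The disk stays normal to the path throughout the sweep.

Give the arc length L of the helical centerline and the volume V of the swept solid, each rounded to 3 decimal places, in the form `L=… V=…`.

2πR = 2π·31.5 = 197.920337
per-turn = √(197.920337² + 28²) = √(39172.4599 + 784) = √39956.4599 = 199.891120
L = 8 × 199.891120 = 1599.128960
V = π·3.75² × L = 44.178647 × 1599.128960 = 70647.353349

L=1599.129 V=70647.353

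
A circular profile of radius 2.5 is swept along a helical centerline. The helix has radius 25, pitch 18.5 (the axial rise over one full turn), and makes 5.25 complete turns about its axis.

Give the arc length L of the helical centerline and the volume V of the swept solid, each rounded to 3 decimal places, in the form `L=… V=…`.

2πR = 2π·25 = 157.079633
per-turn = √(157.079633² + 18.5²) = √(24674.0110 + 342.25) = √25016.2610 = 158.165296
L = 5.25 × 158.165296 = 830.367806
V = π·2.5² × L = 19.634954 × 830.367806 = 16304.233752

L=830.368 V=16304.234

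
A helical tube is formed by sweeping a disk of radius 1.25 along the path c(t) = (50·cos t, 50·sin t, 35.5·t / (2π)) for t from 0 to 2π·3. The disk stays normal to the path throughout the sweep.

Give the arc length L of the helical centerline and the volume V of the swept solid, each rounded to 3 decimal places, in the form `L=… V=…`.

L=948.476 V=4655.820

2πR = 2π·50 = 314.159265
per-turn = √(314.159265² + 35.5²) = √(98696.0440 + 1260.25) = √99956.2940 = 316.158653
L = 3 × 316.158653 = 948.475960
V = π·1.25² × L = 4.908739 × 948.475960 = 4655.820480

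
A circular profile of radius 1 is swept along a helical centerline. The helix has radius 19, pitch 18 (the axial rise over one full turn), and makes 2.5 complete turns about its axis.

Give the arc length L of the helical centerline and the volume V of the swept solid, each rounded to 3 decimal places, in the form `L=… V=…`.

L=301.825 V=948.210

2πR = 2π·19 = 119.380521
per-turn = √(119.380521² + 18²) = √(14251.7088 + 324) = √14575.7088 = 120.729900
L = 2.5 × 120.729900 = 301.824750
V = π·1² × L = 3.141593 × 301.824750 = 948.210417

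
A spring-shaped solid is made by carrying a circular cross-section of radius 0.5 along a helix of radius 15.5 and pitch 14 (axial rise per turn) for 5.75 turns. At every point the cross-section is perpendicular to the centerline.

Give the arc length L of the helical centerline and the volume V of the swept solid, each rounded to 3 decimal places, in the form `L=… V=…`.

L=565.745 V=444.335

2πR = 2π·15.5 = 97.389372
per-turn = √(97.389372² + 14²) = √(9484.6898 + 196) = √9680.6898 = 98.390497
L = 5.75 × 98.390497 = 565.745356
V = π·0.5² × L = 0.785398 × 565.745356 = 444.335363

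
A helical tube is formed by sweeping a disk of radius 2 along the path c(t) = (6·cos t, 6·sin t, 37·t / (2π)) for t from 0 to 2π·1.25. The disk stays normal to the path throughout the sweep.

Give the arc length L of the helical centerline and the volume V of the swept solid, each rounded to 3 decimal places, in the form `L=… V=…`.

L=66.028 V=829.735

2πR = 2π·6 = 37.699112
per-turn = √(37.699112² + 37²) = √(1421.2230 + 1369) = √2790.2230 = 52.822562
L = 1.25 × 52.822562 = 66.028202
V = π·2² × L = 12.566371 × 66.028202 = 829.734860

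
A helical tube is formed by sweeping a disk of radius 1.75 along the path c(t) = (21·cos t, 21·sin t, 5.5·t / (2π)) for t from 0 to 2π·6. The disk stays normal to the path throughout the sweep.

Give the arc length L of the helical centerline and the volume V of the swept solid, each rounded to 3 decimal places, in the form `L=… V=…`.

L=792.369 V=7623.482

2πR = 2π·21 = 131.946891
per-turn = √(131.946891² + 5.5²) = √(17409.9822 + 30.25) = √17440.2322 = 132.061471
L = 6 × 132.061471 = 792.368827
V = π·1.75² × L = 9.621128 × 792.368827 = 7623.481512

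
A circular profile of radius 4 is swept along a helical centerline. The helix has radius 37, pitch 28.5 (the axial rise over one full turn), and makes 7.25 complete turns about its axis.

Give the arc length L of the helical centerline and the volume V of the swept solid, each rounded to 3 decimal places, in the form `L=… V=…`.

L=1698.083 V=85354.938

2πR = 2π·37 = 232.477856
per-turn = √(232.477856² + 28.5²) = √(54045.9537 + 812.25) = √54858.2037 = 234.218282
L = 7.25 × 234.218282 = 1698.082546
V = π·4² × L = 50.265482 × 1698.082546 = 85354.938412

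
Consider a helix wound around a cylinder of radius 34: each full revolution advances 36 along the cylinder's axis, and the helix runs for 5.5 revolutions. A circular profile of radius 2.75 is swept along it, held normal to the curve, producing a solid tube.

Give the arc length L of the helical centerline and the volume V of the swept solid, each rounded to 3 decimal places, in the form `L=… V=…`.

L=1191.522 V=28308.532

2πR = 2π·34 = 213.628300
per-turn = √(213.628300² + 36²) = √(45637.0508 + 1296) = √46933.0508 = 216.640372
L = 5.5 × 216.640372 = 1191.522046
V = π·2.75² × L = 23.758294 × 1191.522046 = 28308.531595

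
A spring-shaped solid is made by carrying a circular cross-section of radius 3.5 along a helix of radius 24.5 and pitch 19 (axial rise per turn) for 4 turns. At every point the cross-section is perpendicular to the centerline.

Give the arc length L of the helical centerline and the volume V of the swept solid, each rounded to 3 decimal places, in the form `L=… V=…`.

2πR = 2π·24.5 = 153.938040
per-turn = √(153.938040² + 19²) = √(23696.9202 + 361) = √24057.9202 = 155.106158
L = 4 × 155.106158 = 620.424631
V = π·3.5² × L = 38.484510 × 620.424631 = 23876.737918

L=620.425 V=23876.738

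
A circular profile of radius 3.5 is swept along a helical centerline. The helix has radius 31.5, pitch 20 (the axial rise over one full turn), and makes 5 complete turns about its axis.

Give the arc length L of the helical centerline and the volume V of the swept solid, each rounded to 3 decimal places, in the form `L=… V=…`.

L=994.641 V=38278.287

2πR = 2π·31.5 = 197.920337
per-turn = √(197.920337² + 20²) = √(39172.4599 + 400) = √39572.4599 = 198.928278
L = 5 × 198.928278 = 994.641391
V = π·3.5² × L = 38.484510 × 994.641391 = 38278.286565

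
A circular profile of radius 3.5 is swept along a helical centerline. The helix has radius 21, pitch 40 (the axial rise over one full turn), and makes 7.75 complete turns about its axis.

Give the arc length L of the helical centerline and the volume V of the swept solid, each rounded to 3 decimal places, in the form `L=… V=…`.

2πR = 2π·21 = 131.946891
per-turn = √(131.946891² + 40²) = √(17409.9822 + 1600) = √19009.9822 = 137.876692
L = 7.75 × 137.876692 = 1068.544362
V = π·3.5² × L = 38.484510 × 1068.544362 = 41122.406194

L=1068.544 V=41122.406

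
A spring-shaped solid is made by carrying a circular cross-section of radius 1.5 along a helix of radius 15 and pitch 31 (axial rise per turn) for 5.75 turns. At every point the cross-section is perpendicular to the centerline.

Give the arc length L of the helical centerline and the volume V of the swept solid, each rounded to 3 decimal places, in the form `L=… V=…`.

L=570.487 V=4032.535

2πR = 2π·15 = 94.247780
per-turn = √(94.247780² + 31²) = √(8882.6440 + 961) = √9843.6440 = 99.215140
L = 5.75 × 99.215140 = 570.487054
V = π·1.5² × L = 7.068583 × 570.487054 = 4032.535358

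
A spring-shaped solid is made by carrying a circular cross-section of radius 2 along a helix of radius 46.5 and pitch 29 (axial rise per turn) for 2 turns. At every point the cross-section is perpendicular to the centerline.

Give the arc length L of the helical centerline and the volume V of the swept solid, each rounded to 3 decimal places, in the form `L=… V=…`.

L=587.208 V=7379.069

2πR = 2π·46.5 = 292.168117
per-turn = √(292.168117² + 29²) = √(85362.2085 + 841) = √86203.2085 = 293.603829
L = 2 × 293.603829 = 587.207658
V = π·2² × L = 12.566371 × 587.207658 = 7379.069061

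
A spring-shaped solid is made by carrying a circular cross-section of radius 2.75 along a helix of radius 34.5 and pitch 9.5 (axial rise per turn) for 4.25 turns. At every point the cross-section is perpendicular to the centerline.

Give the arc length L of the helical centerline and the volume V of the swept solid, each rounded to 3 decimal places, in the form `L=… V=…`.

L=922.156 V=21908.862

2πR = 2π·34.5 = 216.769893
per-turn = √(216.769893² + 9.5²) = √(46989.1866 + 90.25) = √47079.4366 = 216.977963
L = 4.25 × 216.977963 = 922.156344
V = π·2.75² × L = 23.758294 × 922.156344 = 21908.861943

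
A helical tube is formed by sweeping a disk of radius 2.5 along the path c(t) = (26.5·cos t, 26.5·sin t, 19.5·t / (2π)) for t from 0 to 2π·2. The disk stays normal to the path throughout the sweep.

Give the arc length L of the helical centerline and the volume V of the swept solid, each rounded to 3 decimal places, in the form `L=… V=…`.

L=335.285 V=6583.301

2πR = 2π·26.5 = 166.504411
per-turn = √(166.504411² + 19.5²) = √(27723.7188 + 380.25) = √28103.9688 = 167.642384
L = 2 × 167.642384 = 335.284767
V = π·2.5² × L = 19.634954 × 335.284767 = 6583.301007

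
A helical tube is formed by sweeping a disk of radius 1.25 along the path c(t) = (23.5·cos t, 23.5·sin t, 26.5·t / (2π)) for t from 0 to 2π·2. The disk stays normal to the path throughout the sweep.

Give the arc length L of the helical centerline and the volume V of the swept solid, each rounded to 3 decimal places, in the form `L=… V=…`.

L=300.028 V=1472.759

2πR = 2π·23.5 = 147.654855
per-turn = √(147.654855² + 26.5²) = √(21801.9561 + 702.25) = √22504.2061 = 150.014020
L = 2 × 150.014020 = 300.028040
V = π·1.25² × L = 4.908739 × 300.028040 = 1472.759195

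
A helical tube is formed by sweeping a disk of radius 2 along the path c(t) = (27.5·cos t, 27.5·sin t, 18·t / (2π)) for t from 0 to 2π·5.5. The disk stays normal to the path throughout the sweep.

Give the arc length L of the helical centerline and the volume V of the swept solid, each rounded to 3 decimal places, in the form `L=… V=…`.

2πR = 2π·27.5 = 172.787596
per-turn = √(172.787596² + 18²) = √(29855.5533 + 324) = √30179.5533 = 173.722633
L = 5.5 × 173.722633 = 955.474483
V = π·2² × L = 12.566371 × 955.474483 = 12006.846466

L=955.474 V=12006.846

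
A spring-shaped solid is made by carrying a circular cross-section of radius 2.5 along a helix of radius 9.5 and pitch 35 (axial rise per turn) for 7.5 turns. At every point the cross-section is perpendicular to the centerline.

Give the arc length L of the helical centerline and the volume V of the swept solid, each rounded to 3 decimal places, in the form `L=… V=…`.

L=518.961 V=10189.783

2πR = 2π·9.5 = 59.690260
per-turn = √(59.690260² + 35²) = √(3562.9272 + 1225) = √4787.9272 = 69.194849
L = 7.5 × 69.194849 = 518.961371
V = π·2.5² × L = 19.634954 × 518.961371 = 10189.782687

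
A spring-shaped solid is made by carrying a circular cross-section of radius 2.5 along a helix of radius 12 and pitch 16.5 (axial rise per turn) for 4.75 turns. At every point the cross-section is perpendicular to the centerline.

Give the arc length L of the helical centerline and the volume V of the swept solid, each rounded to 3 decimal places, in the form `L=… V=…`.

L=366.617 V=7198.508

2πR = 2π·12 = 75.398224
per-turn = √(75.398224² + 16.5²) = √(5684.8921 + 272.25) = √5957.1421 = 77.182525
L = 4.75 × 77.182525 = 366.616993
V = π·2.5² × L = 19.634954 × 366.616993 = 7198.507821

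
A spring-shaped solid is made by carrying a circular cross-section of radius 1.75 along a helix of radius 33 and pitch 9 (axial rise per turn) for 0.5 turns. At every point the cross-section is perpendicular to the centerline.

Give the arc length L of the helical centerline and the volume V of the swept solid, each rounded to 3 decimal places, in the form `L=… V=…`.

L=103.770 V=998.386

2πR = 2π·33 = 207.345115
per-turn = √(207.345115² + 9²) = √(42991.9968 + 81) = √43072.9968 = 207.540350
L = 0.5 × 207.540350 = 103.770175
V = π·1.75² × L = 9.621128 × 103.770175 = 998.386083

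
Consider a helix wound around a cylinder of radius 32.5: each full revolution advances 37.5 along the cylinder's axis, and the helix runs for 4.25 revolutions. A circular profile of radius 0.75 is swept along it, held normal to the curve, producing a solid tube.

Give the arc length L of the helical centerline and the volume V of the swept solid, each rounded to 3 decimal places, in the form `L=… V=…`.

2πR = 2π·32.5 = 204.203522
per-turn = √(204.203522² + 37.5²) = √(41699.0786 + 1406.25) = √43105.3286 = 207.618228
L = 4.25 × 207.618228 = 882.377469
V = π·0.75² × L = 1.767146 × 882.377469 = 1559.289698

L=882.377 V=1559.290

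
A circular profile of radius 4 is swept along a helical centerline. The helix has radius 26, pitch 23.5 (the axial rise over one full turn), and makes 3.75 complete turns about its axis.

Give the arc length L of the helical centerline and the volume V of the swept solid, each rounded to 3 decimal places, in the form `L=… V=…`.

L=618.917 V=31110.140

2πR = 2π·26 = 163.362818
per-turn = √(163.362818² + 23.5²) = √(26687.4103 + 552.25) = √27239.6603 = 165.044419
L = 3.75 × 165.044419 = 618.916572
V = π·4² × L = 50.265482 × 618.916572 = 31110.140088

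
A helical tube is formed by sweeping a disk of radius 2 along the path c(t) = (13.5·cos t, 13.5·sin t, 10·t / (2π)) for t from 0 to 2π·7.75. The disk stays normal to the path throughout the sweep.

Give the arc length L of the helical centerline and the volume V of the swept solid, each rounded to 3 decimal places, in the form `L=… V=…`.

L=661.931 V=8318.068

2πR = 2π·13.5 = 84.823002
per-turn = √(84.823002² + 10²) = √(7194.9416 + 100) = √7294.9416 = 85.410430
L = 7.75 × 85.410430 = 661.930835
V = π·2² × L = 12.566371 × 661.930835 = 8318.068194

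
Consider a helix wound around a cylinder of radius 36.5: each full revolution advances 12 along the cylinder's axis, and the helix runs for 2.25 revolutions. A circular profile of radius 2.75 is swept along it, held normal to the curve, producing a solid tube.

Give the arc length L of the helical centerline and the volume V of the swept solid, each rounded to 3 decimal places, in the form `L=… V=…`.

2πR = 2π·36.5 = 229.336264
per-turn = √(229.336264² + 12²) = √(52595.1219 + 144) = √52739.1219 = 229.649999
L = 2.25 × 229.649999 = 516.712497
V = π·2.75² × L = 23.758294 × 516.712497 = 12276.207642

L=516.712 V=12276.208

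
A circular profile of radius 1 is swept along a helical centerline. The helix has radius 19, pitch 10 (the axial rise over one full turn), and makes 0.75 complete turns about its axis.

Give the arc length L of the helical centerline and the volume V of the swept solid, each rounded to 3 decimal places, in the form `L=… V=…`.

L=89.849 V=282.269

2πR = 2π·19 = 119.380521
per-turn = √(119.380521² + 10²) = √(14251.7088 + 100) = √14351.7088 = 119.798618
L = 0.75 × 119.798618 = 89.848963
V = π·1² × L = 3.141593 × 89.848963 = 282.268842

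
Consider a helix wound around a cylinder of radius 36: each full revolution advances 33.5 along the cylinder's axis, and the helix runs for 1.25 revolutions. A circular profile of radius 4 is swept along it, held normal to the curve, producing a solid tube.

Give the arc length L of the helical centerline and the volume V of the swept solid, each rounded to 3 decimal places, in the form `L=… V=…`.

2πR = 2π·36 = 226.194671
per-turn = √(226.194671² + 33.5²) = √(51164.0292 + 1122.25) = √52286.2792 = 228.661932
L = 1.25 × 228.661932 = 285.827415
V = π·4² × L = 50.265482 × 285.827415 = 14367.252924

L=285.827 V=14367.253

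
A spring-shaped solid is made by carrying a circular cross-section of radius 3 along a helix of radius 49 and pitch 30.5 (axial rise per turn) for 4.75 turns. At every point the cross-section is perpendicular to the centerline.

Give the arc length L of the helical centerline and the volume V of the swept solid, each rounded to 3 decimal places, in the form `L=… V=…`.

2πR = 2π·49 = 307.876080
per-turn = √(307.876080² + 30.5²) = √(94787.6807 + 930.25) = √95717.9307 = 309.383145
L = 4.75 × 309.383145 = 1469.569941
V = π·3² × L = 28.274334 × 1469.569941 = 41551.111168

L=1469.570 V=41551.111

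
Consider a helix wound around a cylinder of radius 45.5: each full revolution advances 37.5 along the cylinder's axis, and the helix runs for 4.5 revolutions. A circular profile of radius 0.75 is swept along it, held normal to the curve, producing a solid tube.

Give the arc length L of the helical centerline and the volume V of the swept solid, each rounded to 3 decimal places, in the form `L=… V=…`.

2πR = 2π·45.5 = 285.884931
per-turn = √(285.884931² + 37.5²) = √(81730.1940 + 1406.25) = √83136.4440 = 288.333911
L = 4.5 × 288.333911 = 1297.502598
V = π·0.75² × L = 1.767146 × 1297.502598 = 2292.876354

L=1297.503 V=2292.876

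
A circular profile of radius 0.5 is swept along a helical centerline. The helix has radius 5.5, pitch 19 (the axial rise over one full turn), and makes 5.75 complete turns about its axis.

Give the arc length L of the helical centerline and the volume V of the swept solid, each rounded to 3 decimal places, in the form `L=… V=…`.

L=226.759 V=178.096

2πR = 2π·5.5 = 34.557519
per-turn = √(34.557519² + 19²) = √(1194.2221 + 361) = √1555.2221 = 39.436305
L = 5.75 × 39.436305 = 226.758752
V = π·0.5² × L = 0.785398 × 226.758752 = 178.095908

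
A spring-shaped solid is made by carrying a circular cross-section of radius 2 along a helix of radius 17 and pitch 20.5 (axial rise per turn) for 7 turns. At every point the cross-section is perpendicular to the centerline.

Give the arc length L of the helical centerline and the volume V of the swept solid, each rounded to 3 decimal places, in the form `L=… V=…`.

L=761.345 V=9567.343

2πR = 2π·17 = 106.814150
per-turn = √(106.814150² + 20.5²) = √(11409.2627 + 420.25) = √11829.5127 = 108.763563
L = 7 × 108.763563 = 761.344943
V = π·2² × L = 12.566371 × 761.344943 = 9567.342715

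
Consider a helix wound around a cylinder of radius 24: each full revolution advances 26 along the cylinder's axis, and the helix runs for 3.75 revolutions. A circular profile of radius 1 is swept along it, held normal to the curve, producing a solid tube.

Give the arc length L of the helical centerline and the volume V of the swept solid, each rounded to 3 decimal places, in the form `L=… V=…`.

L=573.830 V=1802.742

2πR = 2π·24 = 150.796447
per-turn = √(150.796447² + 26²) = √(22739.5685 + 676) = √23415.5685 = 153.021464
L = 3.75 × 153.021464 = 573.830491
V = π·1² × L = 3.141593 × 573.830491 = 1802.741655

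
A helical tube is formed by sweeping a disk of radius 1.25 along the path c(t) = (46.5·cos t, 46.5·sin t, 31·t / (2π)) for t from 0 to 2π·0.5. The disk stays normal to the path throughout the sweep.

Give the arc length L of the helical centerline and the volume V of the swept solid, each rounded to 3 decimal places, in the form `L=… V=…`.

2πR = 2π·46.5 = 292.168117
per-turn = √(292.168117² + 31²) = √(85362.2085 + 961) = √86323.2085 = 293.808115
L = 0.5 × 293.808115 = 146.904058
V = π·1.25² × L = 4.908739 × 146.904058 = 721.113606

L=146.904 V=721.114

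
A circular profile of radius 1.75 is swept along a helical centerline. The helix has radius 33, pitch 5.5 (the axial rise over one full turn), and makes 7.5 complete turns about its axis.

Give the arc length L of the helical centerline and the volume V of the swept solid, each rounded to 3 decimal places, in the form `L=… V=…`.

L=1555.635 V=14966.966

2πR = 2π·33 = 207.345115
per-turn = √(207.345115² + 5.5²) = √(42991.9968 + 30.25) = √43022.2468 = 207.418048
L = 7.5 × 207.418048 = 1555.635362
V = π·1.75² × L = 9.621128 × 1555.635362 = 14966.966168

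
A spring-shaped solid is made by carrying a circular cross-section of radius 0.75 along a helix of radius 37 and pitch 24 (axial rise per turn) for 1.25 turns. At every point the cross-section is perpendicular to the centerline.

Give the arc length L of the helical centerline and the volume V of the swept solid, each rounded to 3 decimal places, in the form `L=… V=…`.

2πR = 2π·37 = 232.477856
per-turn = √(232.477856² + 24²) = √(54045.9537 + 576) = √54621.9537 = 233.713401
L = 1.25 × 233.713401 = 292.141751
V = π·0.75² × L = 1.767146 × 292.141751 = 516.257088

L=292.142 V=516.257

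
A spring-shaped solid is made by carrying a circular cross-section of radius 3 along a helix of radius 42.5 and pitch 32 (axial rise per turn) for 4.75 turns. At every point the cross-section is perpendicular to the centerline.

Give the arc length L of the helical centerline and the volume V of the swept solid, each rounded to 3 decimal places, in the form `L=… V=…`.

2πR = 2π·42.5 = 267.035376
per-turn = √(267.035376² + 32²) = √(71307.8918 + 1024) = √72331.8918 = 268.945890
L = 4.75 × 268.945890 = 1277.492978
V = π·3² × L = 28.274334 × 1277.492978 = 36120.262991

L=1277.493 V=36120.263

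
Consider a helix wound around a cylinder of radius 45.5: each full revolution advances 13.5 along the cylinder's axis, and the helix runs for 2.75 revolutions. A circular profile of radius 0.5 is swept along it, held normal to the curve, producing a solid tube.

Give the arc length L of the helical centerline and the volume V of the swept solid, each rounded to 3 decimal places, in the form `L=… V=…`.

L=787.060 V=618.155

2πR = 2π·45.5 = 285.884931
per-turn = √(285.884931² + 13.5²) = √(81730.1940 + 182.25) = √81912.4440 = 286.203501
L = 2.75 × 286.203501 = 787.059628
V = π·0.5² × L = 0.785398 × 787.059628 = 618.155186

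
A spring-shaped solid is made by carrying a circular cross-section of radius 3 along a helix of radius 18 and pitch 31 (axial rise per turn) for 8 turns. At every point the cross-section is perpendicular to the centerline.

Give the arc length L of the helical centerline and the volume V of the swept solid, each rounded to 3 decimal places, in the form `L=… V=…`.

2πR = 2π·18 = 113.097336
per-turn = √(113.097336² + 31²) = √(12791.0073 + 961) = √13752.0073 = 117.268953
L = 8 × 117.268953 = 938.151623
V = π·3² × L = 28.274334 × 938.151623 = 26525.612217

L=938.152 V=26525.612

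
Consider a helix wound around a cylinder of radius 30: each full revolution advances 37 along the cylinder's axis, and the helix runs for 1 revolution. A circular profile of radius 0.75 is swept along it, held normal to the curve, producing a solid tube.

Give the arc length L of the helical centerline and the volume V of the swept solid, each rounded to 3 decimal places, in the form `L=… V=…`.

L=192.093 V=339.456

2πR = 2π·30 = 188.495559
per-turn = √(188.495559² + 37²) = √(35530.5758 + 1369) = √36899.5758 = 192.092623
L = 1 × 192.092623 = 192.092623
V = π·0.75² × L = 1.767146 × 192.092623 = 339.455685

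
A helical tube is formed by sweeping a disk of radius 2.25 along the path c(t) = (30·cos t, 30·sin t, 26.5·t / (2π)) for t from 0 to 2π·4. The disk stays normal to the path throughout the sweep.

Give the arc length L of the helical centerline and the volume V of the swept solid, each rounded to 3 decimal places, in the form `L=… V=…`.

L=761.397 V=12109.494

2πR = 2π·30 = 188.495559
per-turn = √(188.495559² + 26.5²) = √(35530.5758 + 702.25) = √36232.8258 = 190.349221
L = 4 × 190.349221 = 761.396883
V = π·2.25² × L = 15.904313 × 761.396883 = 12109.494200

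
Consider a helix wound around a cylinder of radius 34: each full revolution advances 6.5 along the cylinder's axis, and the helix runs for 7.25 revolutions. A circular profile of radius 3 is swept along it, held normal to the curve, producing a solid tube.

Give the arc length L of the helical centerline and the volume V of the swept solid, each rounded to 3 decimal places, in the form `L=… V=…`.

2πR = 2π·34 = 213.628300
per-turn = √(213.628300² + 6.5²) = √(45637.0508 + 42.25) = √45679.3008 = 213.727164
L = 7.25 × 213.727164 = 1549.521941
V = π·3² × L = 28.274334 × 1549.521941 = 43811.700718

L=1549.522 V=43811.701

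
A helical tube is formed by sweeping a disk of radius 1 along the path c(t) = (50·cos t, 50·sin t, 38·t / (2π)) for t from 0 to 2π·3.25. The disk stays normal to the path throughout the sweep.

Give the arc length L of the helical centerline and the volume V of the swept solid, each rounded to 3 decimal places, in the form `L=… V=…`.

2πR = 2π·50 = 314.159265
per-turn = √(314.159265² + 38²) = √(98696.0440 + 1444) = √100140.0440 = 316.449118
L = 3.25 × 316.449118 = 1028.459632
V = π·1² × L = 3.141593 × 1028.459632 = 3231.001225

L=1028.460 V=3231.001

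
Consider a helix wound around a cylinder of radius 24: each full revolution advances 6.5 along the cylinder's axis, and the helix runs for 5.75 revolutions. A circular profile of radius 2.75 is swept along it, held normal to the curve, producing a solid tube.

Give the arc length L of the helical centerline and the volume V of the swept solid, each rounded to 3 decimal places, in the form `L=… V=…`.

L=867.885 V=20619.461

2πR = 2π·24 = 150.796447
per-turn = √(150.796447² + 6.5²) = √(22739.5685 + 42.25) = √22781.8185 = 150.936472
L = 5.75 × 150.936472 = 867.884713
V = π·2.75² × L = 23.758294 × 867.884713 = 20619.460560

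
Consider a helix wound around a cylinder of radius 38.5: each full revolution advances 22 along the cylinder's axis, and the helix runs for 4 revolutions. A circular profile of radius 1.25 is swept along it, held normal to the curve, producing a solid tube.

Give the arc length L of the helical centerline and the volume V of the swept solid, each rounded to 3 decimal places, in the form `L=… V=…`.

2πR = 2π·38.5 = 241.902634
per-turn = √(241.902634² + 22²) = √(58516.8845 + 484) = √59000.8845 = 242.900977
L = 4 × 242.900977 = 971.603907
V = π·1.25² × L = 4.908739 × 971.603907 = 4769.349525

L=971.604 V=4769.350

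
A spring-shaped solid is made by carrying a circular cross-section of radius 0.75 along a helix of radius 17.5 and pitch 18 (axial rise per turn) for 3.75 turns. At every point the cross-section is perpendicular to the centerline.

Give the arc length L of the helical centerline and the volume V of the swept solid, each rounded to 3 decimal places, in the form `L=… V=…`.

2πR = 2π·17.5 = 109.955743
per-turn = √(109.955743² + 18²) = √(12090.2654 + 324) = √12414.2654 = 111.419322
L = 3.75 × 111.419322 = 417.822459
V = π·0.75² × L = 1.767146 × 417.822459 = 738.353231

L=417.822 V=738.353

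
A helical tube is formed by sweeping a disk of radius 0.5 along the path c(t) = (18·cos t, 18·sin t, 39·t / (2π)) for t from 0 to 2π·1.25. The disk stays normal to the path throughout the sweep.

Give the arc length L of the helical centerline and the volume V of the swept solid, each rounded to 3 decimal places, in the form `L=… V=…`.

L=149.541 V=117.449

2πR = 2π·18 = 113.097336
per-turn = √(113.097336² + 39²) = √(12791.0073 + 1521) = √14312.0073 = 119.632802
L = 1.25 × 119.632802 = 149.541002
V = π·0.5² × L = 0.785398 × 149.541002 = 117.449229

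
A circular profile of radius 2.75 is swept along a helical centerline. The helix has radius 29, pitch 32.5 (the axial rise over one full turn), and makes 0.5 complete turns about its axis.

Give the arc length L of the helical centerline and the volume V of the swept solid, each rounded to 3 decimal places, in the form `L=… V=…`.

2πR = 2π·29 = 182.212374
per-turn = √(182.212374² + 32.5²) = √(33201.3492 + 1056.25) = √34257.5992 = 185.088085
L = 0.5 × 185.088085 = 92.544042
V = π·2.75² × L = 23.758294 × 92.544042 = 2198.688611

L=92.544 V=2198.689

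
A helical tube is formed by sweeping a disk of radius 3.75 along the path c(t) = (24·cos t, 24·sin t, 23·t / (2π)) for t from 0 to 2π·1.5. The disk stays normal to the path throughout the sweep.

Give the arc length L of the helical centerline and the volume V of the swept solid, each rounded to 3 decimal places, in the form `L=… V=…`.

L=228.811 V=10108.542

2πR = 2π·24 = 150.796447
per-turn = √(150.796447² + 23²) = √(22739.5685 + 529) = √23268.5685 = 152.540383
L = 1.5 × 152.540383 = 228.810575
V = π·3.75² × L = 44.178647 × 228.810575 = 10108.541551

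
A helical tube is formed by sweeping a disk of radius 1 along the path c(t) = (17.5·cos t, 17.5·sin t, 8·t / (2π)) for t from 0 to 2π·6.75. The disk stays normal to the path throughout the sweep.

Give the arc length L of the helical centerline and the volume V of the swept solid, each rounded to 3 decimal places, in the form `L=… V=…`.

2πR = 2π·17.5 = 109.955743
per-turn = √(109.955743² + 8²) = √(12090.2654 + 64) = √12154.2654 = 110.246385
L = 6.75 × 110.246385 = 744.163098
V = π·1² × L = 3.141593 × 744.163098 = 2337.857323

L=744.163 V=2337.857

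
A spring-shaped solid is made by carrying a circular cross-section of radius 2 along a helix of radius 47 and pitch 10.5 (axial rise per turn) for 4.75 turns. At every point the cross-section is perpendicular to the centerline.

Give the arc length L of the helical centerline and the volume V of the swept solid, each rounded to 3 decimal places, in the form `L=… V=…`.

2πR = 2π·47 = 295.309709
per-turn = √(295.309709² + 10.5²) = √(87207.8245 + 110.25) = √87318.0745 = 295.496319
L = 4.75 × 295.496319 = 1403.607515
V = π·2² × L = 12.566371 × 1403.607515 = 17638.252228

L=1403.608 V=17638.252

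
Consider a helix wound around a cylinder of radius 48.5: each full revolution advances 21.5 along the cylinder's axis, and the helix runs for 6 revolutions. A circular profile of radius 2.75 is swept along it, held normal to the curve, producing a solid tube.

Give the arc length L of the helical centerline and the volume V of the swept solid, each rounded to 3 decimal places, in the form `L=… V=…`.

L=1832.952 V=43547.812

2πR = 2π·48.5 = 304.734487
per-turn = √(304.734487² + 21.5²) = √(92863.1078 + 462.25) = √93325.3578 = 305.491993
L = 6 × 305.491993 = 1832.951958
V = π·2.75² × L = 23.758294 × 1832.951958 = 43547.812323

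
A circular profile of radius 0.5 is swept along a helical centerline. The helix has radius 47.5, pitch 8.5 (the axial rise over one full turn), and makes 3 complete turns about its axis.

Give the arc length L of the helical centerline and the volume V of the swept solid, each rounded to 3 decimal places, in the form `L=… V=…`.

L=895.717 V=703.494

2πR = 2π·47.5 = 298.451302
per-turn = √(298.451302² + 8.5²) = √(89073.1797 + 72.25) = √89145.4297 = 298.572319
L = 3 × 298.572319 = 895.716957
V = π·0.5² × L = 0.785398 × 895.716957 = 703.494453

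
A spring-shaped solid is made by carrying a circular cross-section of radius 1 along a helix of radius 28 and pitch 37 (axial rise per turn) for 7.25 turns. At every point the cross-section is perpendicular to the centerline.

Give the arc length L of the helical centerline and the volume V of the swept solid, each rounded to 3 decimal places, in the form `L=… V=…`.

2πR = 2π·28 = 175.929189
per-turn = √(175.929189² + 37²) = √(30951.0794 + 1369) = √32320.0794 = 179.777861
L = 7.25 × 179.777861 = 1303.389494
V = π·1² × L = 3.141593 × 1303.389494 = 4094.718860

L=1303.389 V=4094.719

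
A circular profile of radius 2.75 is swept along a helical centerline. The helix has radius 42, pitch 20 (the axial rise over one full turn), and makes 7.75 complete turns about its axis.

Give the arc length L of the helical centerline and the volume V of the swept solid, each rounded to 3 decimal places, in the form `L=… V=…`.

2πR = 2π·42 = 263.893783
per-turn = √(263.893783² + 20²) = √(69639.9287 + 400) = √70039.9287 = 264.650578
L = 7.75 × 264.650578 = 2051.041983
V = π·2.75² × L = 23.758294 × 2051.041983 = 48729.259339

L=2051.042 V=48729.259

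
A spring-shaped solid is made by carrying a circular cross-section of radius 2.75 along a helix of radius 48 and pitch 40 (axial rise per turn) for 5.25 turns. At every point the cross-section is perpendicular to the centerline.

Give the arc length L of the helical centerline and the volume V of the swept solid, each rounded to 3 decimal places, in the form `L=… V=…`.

L=1597.228 V=37947.414

2πR = 2π·48 = 301.592895
per-turn = √(301.592895² + 40²) = √(90958.2742 + 1600) = √92558.2742 = 304.233914
L = 5.25 × 304.233914 = 1597.228046
V = π·2.75² × L = 23.758294 × 1597.228046 = 37947.414214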